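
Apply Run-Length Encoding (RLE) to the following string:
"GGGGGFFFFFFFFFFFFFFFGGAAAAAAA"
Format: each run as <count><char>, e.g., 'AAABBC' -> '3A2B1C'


Scanning runs left to right:
  i=0: run of 'G' x 5 -> '5G'
  i=5: run of 'F' x 15 -> '15F'
  i=20: run of 'G' x 2 -> '2G'
  i=22: run of 'A' x 7 -> '7A'

RLE = 5G15F2G7A


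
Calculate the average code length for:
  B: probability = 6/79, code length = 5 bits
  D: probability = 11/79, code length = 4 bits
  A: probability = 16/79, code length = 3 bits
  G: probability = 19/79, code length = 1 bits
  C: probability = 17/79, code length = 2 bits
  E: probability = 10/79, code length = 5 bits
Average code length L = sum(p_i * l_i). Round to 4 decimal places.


Weighted contributions p_i * l_i:
  B: (6/79) * 5 = 30/79
  D: (11/79) * 4 = 44/79
  A: (16/79) * 3 = 48/79
  G: (19/79) * 1 = 19/79
  C: (17/79) * 2 = 34/79
  E: (10/79) * 5 = 50/79
Sum = (30 + 44 + 48 + 19 + 34 + 50)/79 = 225/79

L = 225/79 = 2.8481 bits/symbol


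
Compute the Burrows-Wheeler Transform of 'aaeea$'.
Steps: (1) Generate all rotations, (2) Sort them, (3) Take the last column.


Rotations (sorted):
  0: $aaeea -> last char: a
  1: a$aaee -> last char: e
  2: aaeea$ -> last char: $
  3: aeea$a -> last char: a
  4: ea$aae -> last char: e
  5: eea$aa -> last char: a


BWT = ae$aea


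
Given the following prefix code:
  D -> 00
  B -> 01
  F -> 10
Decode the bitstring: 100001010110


Decoding step by step:
Bits 10 -> F
Bits 00 -> D
Bits 01 -> B
Bits 01 -> B
Bits 01 -> B
Bits 10 -> F


Decoded message: FDBBBF


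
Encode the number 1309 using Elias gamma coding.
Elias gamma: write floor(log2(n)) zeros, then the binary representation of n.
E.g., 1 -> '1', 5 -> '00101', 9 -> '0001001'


num_bits = floor(log2(1309)) + 1 = 11
leading_zeros = num_bits - 1 = 10
binary(1309) = 10100011101

Elias gamma(1309) = '0000000000' + '10100011101' = 000000000010100011101 (21 bits)


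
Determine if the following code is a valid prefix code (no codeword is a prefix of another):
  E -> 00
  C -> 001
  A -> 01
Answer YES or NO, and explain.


Checking each pair (does one codeword prefix another?):
  E='00' vs C='001': prefix -- VIOLATION

NO -- this is NOT a valid prefix code. E (00) is a prefix of C (001).


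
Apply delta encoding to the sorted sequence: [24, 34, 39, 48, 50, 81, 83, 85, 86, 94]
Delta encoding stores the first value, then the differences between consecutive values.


First value: 24
Deltas:
  34 - 24 = 10
  39 - 34 = 5
  48 - 39 = 9
  50 - 48 = 2
  81 - 50 = 31
  83 - 81 = 2
  85 - 83 = 2
  86 - 85 = 1
  94 - 86 = 8


Delta encoded: [24, 10, 5, 9, 2, 31, 2, 2, 1, 8]


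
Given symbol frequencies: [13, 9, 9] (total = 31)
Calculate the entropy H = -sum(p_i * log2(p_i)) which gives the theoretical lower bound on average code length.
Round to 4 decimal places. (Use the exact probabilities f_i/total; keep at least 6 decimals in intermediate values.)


Per-symbol terms -p_i * log2(p_i) with p_i = f_i/31:
  p = 13/31 = 0.419355: log2(p) = -1.253757, -p*log2(p) = 0.525769
  p = 9/31 = 0.290323: log2(p) = -1.784271, -p*log2(p) = 0.518014
  p = 9/31 = 0.290323: log2(p) = -1.784271, -p*log2(p) = 0.518014
H = 0.525769 + 0.518014 + 0.518014 = 1.561797

H = 1.5618 bits/symbol


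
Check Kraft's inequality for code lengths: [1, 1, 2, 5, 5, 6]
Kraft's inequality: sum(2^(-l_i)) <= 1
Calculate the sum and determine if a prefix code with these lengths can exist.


Sum = 2^(-1) + 2^(-1) + 2^(-2) + 2^(-5) + 2^(-5) + 2^(-6)
    = 0.5 + 0.5 + 0.25 + 0.03125 + 0.03125 + 0.015625
    = 85/64 = 1.328125
Since 1.328125 > 1, Kraft's inequality is NOT satisfied.
A prefix code with these lengths CANNOT exist.

Kraft sum = 1.328125. Not satisfied.


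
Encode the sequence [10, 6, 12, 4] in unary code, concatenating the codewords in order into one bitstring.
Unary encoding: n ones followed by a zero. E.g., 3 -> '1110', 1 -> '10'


Encode each number as n ones followed by a terminating 0:
  10 -> 11111111110 (11 bits)
  6 -> 1111110 (7 bits)
  12 -> 1111111111110 (13 bits)
  4 -> 11110 (5 bits)
Total length = 11 + 7 + 13 + 5 = 36 bits.

Unary([10, 6, 12, 4]) = 111111111101111110111111111111011110 (36 bits)


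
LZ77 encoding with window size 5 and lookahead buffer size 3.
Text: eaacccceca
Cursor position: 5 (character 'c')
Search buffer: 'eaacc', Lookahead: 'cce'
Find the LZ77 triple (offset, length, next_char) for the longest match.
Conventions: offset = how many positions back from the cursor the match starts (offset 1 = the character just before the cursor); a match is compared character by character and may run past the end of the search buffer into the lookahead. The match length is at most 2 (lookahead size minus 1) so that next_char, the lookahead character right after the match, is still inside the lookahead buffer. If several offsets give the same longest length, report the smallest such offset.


Try each offset into the search buffer:
  offset=1 (pos 4, char 'c'): match length 2
  offset=2 (pos 3, char 'c'): match length 2
  offset=3 (pos 2, char 'a'): match length 0
  offset=4 (pos 1, char 'a'): match length 0
  offset=5 (pos 0, char 'e'): match length 0
Longest match has length 2, found at offsets 1, 2; take the smallest, offset 1.
next_char = character at position 5 + 2 = 7 -> 'e'

Best match: offset=1, length=2 (matching 'cc' starting at position 4)
LZ77 triple: (1, 2, 'e')


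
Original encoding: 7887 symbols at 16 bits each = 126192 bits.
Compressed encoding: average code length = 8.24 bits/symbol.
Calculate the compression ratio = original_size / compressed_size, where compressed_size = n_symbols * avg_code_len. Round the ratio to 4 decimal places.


original_size = n_symbols * orig_bits = 7887 * 16 = 126192 bits
compressed_size = n_symbols * avg_code_len = 7887 * 8.24 = 64988.88 bits
ratio = original_size / compressed_size = 126192 / 64988.88 = 1.9417

Compression ratio = 1.9417


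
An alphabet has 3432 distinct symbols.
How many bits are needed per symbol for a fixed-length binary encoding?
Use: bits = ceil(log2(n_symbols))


log2(3432) = 11.7448
Bracket: 2^11 = 2048 < 3432 <= 2^12 = 4096
So ceil(log2(3432)) = 12

bits = ceil(log2(3432)) = ceil(11.7448) = 12 bits


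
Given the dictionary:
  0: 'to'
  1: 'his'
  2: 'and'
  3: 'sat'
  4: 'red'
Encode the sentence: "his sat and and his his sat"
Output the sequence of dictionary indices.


Look up each word in the dictionary:
  'his' -> 1
  'sat' -> 3
  'and' -> 2
  'and' -> 2
  'his' -> 1
  'his' -> 1
  'sat' -> 3

Encoded: [1, 3, 2, 2, 1, 1, 3]


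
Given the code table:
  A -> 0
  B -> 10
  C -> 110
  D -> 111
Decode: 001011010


Decoding:
0 -> A
0 -> A
10 -> B
110 -> C
10 -> B


Result: AABCB


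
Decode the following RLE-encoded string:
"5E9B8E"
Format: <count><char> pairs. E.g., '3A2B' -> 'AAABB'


Expanding each <count><char> pair:
  5E -> 'EEEEE'
  9B -> 'BBBBBBBBB'
  8E -> 'EEEEEEEE'

Decoded = EEEEEBBBBBBBBBEEEEEEEE


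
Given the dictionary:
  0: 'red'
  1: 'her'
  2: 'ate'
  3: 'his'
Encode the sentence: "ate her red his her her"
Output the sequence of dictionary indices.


Look up each word in the dictionary:
  'ate' -> 2
  'her' -> 1
  'red' -> 0
  'his' -> 3
  'her' -> 1
  'her' -> 1

Encoded: [2, 1, 0, 3, 1, 1]


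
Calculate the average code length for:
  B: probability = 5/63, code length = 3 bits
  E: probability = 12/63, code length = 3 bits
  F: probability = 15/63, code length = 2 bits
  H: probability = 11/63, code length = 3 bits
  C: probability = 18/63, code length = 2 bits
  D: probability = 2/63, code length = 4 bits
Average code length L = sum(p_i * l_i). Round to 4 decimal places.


Weighted contributions p_i * l_i:
  B: (5/63) * 3 = 15/63
  E: (12/63) * 3 = 36/63
  F: (15/63) * 2 = 30/63
  H: (11/63) * 3 = 33/63
  C: (18/63) * 2 = 36/63
  D: (2/63) * 4 = 8/63
Sum = (15 + 36 + 30 + 33 + 36 + 8)/63 = 158/63

L = 158/63 = 2.5079 bits/symbol


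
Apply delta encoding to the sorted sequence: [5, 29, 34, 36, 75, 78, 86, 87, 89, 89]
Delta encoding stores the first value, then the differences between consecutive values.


First value: 5
Deltas:
  29 - 5 = 24
  34 - 29 = 5
  36 - 34 = 2
  75 - 36 = 39
  78 - 75 = 3
  86 - 78 = 8
  87 - 86 = 1
  89 - 87 = 2
  89 - 89 = 0


Delta encoded: [5, 24, 5, 2, 39, 3, 8, 1, 2, 0]


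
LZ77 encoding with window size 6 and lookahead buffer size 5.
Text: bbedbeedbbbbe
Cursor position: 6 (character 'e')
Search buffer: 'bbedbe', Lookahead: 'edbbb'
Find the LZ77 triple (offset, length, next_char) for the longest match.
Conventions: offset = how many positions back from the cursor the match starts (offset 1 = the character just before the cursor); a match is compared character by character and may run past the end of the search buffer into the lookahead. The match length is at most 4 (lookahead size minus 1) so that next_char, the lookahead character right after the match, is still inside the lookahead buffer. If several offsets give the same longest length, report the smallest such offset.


Try each offset into the search buffer:
  offset=1 (pos 5, char 'e'): match length 1
  offset=2 (pos 4, char 'b'): match length 0
  offset=3 (pos 3, char 'd'): match length 0
  offset=4 (pos 2, char 'e'): match length 3
  offset=5 (pos 1, char 'b'): match length 0
  offset=6 (pos 0, char 'b'): match length 0
Longest match has length 3 at offset 4.
next_char = character at position 6 + 3 = 9 -> 'b'

Best match: offset=4, length=3 (matching 'edb' starting at position 2)
LZ77 triple: (4, 3, 'b')


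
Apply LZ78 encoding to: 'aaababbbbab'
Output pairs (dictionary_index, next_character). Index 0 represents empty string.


LZ78 encoding steps:
Dictionary: {0: ''}
Step 1: w='' (idx 0), next='a' -> output (0, 'a'), add 'a' as idx 1
Step 2: w='a' (idx 1), next='a' -> output (1, 'a'), add 'aa' as idx 2
Step 3: w='' (idx 0), next='b' -> output (0, 'b'), add 'b' as idx 3
Step 4: w='a' (idx 1), next='b' -> output (1, 'b'), add 'ab' as idx 4
Step 5: w='b' (idx 3), next='b' -> output (3, 'b'), add 'bb' as idx 5
Step 6: w='b' (idx 3), next='a' -> output (3, 'a'), add 'ba' as idx 6
Step 7: w='b' (idx 3), end of input -> output (3, '')


Encoded: [(0, 'a'), (1, 'a'), (0, 'b'), (1, 'b'), (3, 'b'), (3, 'a'), (3, '')]


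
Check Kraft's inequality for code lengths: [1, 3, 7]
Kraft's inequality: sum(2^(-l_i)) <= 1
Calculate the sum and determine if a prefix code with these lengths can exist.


Sum = 2^(-1) + 2^(-3) + 2^(-7)
    = 0.5 + 0.125 + 0.0078125
    = 81/128 = 0.6328125
Since 0.6328125 <= 1, Kraft's inequality IS satisfied.
A prefix code with these lengths CAN exist.

Kraft sum = 0.6328125. Satisfied.


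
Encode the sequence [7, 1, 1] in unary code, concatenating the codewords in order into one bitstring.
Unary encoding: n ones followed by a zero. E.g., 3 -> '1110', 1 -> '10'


Encode each number as n ones followed by a terminating 0:
  7 -> 11111110 (8 bits)
  1 -> 10 (2 bits)
  1 -> 10 (2 bits)
Total length = 8 + 2 + 2 = 12 bits.

Unary([7, 1, 1]) = 111111101010 (12 bits)


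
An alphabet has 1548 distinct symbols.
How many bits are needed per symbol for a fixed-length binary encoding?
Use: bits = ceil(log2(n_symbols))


log2(1548) = 10.5962
Bracket: 2^10 = 1024 < 1548 <= 2^11 = 2048
So ceil(log2(1548)) = 11

bits = ceil(log2(1548)) = ceil(10.5962) = 11 bits


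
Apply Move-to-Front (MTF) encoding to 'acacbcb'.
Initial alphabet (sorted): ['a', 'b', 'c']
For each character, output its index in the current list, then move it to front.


MTF encoding:
'a': index 0 in ['a', 'b', 'c'] -> ['a', 'b', 'c']
'c': index 2 in ['a', 'b', 'c'] -> ['c', 'a', 'b']
'a': index 1 in ['c', 'a', 'b'] -> ['a', 'c', 'b']
'c': index 1 in ['a', 'c', 'b'] -> ['c', 'a', 'b']
'b': index 2 in ['c', 'a', 'b'] -> ['b', 'c', 'a']
'c': index 1 in ['b', 'c', 'a'] -> ['c', 'b', 'a']
'b': index 1 in ['c', 'b', 'a'] -> ['b', 'c', 'a']


Output: [0, 2, 1, 1, 2, 1, 1]


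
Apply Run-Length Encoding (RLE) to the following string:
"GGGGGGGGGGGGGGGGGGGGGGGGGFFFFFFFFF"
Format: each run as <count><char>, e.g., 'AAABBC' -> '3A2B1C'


Scanning runs left to right:
  i=0: run of 'G' x 25 -> '25G'
  i=25: run of 'F' x 9 -> '9F'

RLE = 25G9F


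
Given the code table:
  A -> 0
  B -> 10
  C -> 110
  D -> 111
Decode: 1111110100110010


Decoding:
111 -> D
111 -> D
0 -> A
10 -> B
0 -> A
110 -> C
0 -> A
10 -> B


Result: DDABACAB


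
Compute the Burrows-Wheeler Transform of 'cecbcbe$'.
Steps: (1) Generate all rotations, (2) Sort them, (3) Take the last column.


Rotations (sorted):
  0: $cecbcbe -> last char: e
  1: bcbe$cec -> last char: c
  2: be$cecbc -> last char: c
  3: cbcbe$ce -> last char: e
  4: cbe$cecb -> last char: b
  5: cecbcbe$ -> last char: $
  6: e$cecbcb -> last char: b
  7: ecbcbe$c -> last char: c


BWT = ecceb$bc


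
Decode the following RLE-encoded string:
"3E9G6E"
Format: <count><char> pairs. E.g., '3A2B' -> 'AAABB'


Expanding each <count><char> pair:
  3E -> 'EEE'
  9G -> 'GGGGGGGGG'
  6E -> 'EEEEEE'

Decoded = EEEGGGGGGGGGEEEEEE


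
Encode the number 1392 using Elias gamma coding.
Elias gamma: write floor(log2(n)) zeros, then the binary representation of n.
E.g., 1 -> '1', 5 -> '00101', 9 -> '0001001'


num_bits = floor(log2(1392)) + 1 = 11
leading_zeros = num_bits - 1 = 10
binary(1392) = 10101110000

Elias gamma(1392) = '0000000000' + '10101110000' = 000000000010101110000 (21 bits)


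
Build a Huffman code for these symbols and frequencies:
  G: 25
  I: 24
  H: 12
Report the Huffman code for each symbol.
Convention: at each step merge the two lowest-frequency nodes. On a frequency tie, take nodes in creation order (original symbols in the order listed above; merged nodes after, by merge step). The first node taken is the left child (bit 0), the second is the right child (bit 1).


Huffman tree construction:
Step 1: Merge H(12) + I(24) = 36
Step 2: Merge G(25) + (H+I)(36) = 61
Read each symbol's code off the tree from the root (left child = 0, right child = 1).

Codes:
  G: 0 (length 1)
  I: 11 (length 2)
  H: 10 (length 2)
Average code length: 97/61 = 1.5902 bits/symbol


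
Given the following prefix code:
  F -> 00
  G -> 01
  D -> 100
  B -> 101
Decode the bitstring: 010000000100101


Decoding step by step:
Bits 01 -> G
Bits 00 -> F
Bits 00 -> F
Bits 00 -> F
Bits 01 -> G
Bits 00 -> F
Bits 101 -> B


Decoded message: GFFFGFB


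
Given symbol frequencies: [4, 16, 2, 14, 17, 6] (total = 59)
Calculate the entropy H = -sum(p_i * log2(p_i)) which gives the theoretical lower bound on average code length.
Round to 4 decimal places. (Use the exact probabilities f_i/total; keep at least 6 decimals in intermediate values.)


Per-symbol terms -p_i * log2(p_i) with p_i = f_i/59:
  p = 4/59 = 0.067797: log2(p) = -3.882643, -p*log2(p) = 0.263230
  p = 16/59 = 0.271186: log2(p) = -1.882643, -p*log2(p) = 0.510547
  p = 2/59 = 0.033898: log2(p) = -4.882643, -p*log2(p) = 0.165513
  p = 14/59 = 0.237288: log2(p) = -2.075288, -p*log2(p) = 0.492441
  p = 17/59 = 0.288136: log2(p) = -1.795180, -p*log2(p) = 0.517255
  p = 6/59 = 0.101695: log2(p) = -3.297681, -p*log2(p) = 0.335357
H = 0.263230 + 0.510547 + 0.165513 + 0.492441 + 0.517255 + 0.335357 = 2.284343

H = 2.2843 bits/symbol


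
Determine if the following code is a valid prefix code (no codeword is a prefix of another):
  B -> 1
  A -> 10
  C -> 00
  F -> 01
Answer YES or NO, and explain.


Checking each pair (does one codeword prefix another?):
  B='1' vs A='10': prefix -- VIOLATION

NO -- this is NOT a valid prefix code. B (1) is a prefix of A (10).


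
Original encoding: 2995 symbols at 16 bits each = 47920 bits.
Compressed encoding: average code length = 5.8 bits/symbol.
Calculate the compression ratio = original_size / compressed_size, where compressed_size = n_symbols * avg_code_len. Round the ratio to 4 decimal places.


original_size = n_symbols * orig_bits = 2995 * 16 = 47920 bits
compressed_size = n_symbols * avg_code_len = 2995 * 5.8 = 17371.0 bits
ratio = original_size / compressed_size = 47920 / 17371.0 = 2.7586

Compression ratio = 2.7586


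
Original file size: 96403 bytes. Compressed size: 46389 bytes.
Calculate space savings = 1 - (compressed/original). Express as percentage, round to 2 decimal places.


ratio = compressed/original = 46389/96403 = 0.481199
savings = 1 - ratio = 1 - 0.481199 = 0.518801
as a percentage: 0.518801 * 100 = 51.88%

Space savings = 1 - 46389/96403 = 51.88%


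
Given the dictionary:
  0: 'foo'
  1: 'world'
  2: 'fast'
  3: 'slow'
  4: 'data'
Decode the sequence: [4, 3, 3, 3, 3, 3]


Look up each index in the dictionary:
  4 -> 'data'
  3 -> 'slow'
  3 -> 'slow'
  3 -> 'slow'
  3 -> 'slow'
  3 -> 'slow'

Decoded: "data slow slow slow slow slow"


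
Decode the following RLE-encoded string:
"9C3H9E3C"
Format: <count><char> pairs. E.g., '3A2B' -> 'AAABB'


Expanding each <count><char> pair:
  9C -> 'CCCCCCCCC'
  3H -> 'HHH'
  9E -> 'EEEEEEEEE'
  3C -> 'CCC'

Decoded = CCCCCCCCCHHHEEEEEEEEECCC


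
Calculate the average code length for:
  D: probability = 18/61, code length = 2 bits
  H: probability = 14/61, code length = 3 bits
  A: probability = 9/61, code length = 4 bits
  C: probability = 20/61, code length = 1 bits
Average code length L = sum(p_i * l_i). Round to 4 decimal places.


Weighted contributions p_i * l_i:
  D: (18/61) * 2 = 36/61
  H: (14/61) * 3 = 42/61
  A: (9/61) * 4 = 36/61
  C: (20/61) * 1 = 20/61
Sum = (36 + 42 + 36 + 20)/61 = 134/61

L = 134/61 = 2.1967 bits/symbol


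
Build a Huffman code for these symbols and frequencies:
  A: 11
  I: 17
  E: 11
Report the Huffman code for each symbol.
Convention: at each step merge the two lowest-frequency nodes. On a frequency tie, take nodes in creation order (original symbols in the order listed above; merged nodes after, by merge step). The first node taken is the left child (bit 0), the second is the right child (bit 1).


Huffman tree construction:
Step 1: Merge A(11) + E(11) = 22
Step 2: Merge I(17) + (A+E)(22) = 39
Read each symbol's code off the tree from the root (left child = 0, right child = 1).

Codes:
  A: 10 (length 2)
  I: 0 (length 1)
  E: 11 (length 2)
Average code length: 61/39 = 1.5641 bits/symbol


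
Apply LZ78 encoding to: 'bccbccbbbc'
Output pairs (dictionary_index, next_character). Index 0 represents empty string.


LZ78 encoding steps:
Dictionary: {0: ''}
Step 1: w='' (idx 0), next='b' -> output (0, 'b'), add 'b' as idx 1
Step 2: w='' (idx 0), next='c' -> output (0, 'c'), add 'c' as idx 2
Step 3: w='c' (idx 2), next='b' -> output (2, 'b'), add 'cb' as idx 3
Step 4: w='c' (idx 2), next='c' -> output (2, 'c'), add 'cc' as idx 4
Step 5: w='b' (idx 1), next='b' -> output (1, 'b'), add 'bb' as idx 5
Step 6: w='b' (idx 1), next='c' -> output (1, 'c'), add 'bc' as idx 6


Encoded: [(0, 'b'), (0, 'c'), (2, 'b'), (2, 'c'), (1, 'b'), (1, 'c')]


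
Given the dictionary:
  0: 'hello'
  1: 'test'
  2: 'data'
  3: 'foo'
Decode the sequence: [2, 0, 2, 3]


Look up each index in the dictionary:
  2 -> 'data'
  0 -> 'hello'
  2 -> 'data'
  3 -> 'foo'

Decoded: "data hello data foo"


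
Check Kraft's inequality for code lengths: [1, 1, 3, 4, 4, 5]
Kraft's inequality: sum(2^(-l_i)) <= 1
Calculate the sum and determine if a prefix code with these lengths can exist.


Sum = 2^(-1) + 2^(-1) + 2^(-3) + 2^(-4) + 2^(-4) + 2^(-5)
    = 0.5 + 0.5 + 0.125 + 0.0625 + 0.0625 + 0.03125
    = 41/32 = 1.28125
Since 1.28125 > 1, Kraft's inequality is NOT satisfied.
A prefix code with these lengths CANNOT exist.

Kraft sum = 1.28125. Not satisfied.


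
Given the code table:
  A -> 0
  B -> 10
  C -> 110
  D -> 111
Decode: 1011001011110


Decoding:
10 -> B
110 -> C
0 -> A
10 -> B
111 -> D
10 -> B


Result: BCABDB


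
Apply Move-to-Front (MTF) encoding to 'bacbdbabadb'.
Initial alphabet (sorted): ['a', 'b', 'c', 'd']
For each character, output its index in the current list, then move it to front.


MTF encoding:
'b': index 1 in ['a', 'b', 'c', 'd'] -> ['b', 'a', 'c', 'd']
'a': index 1 in ['b', 'a', 'c', 'd'] -> ['a', 'b', 'c', 'd']
'c': index 2 in ['a', 'b', 'c', 'd'] -> ['c', 'a', 'b', 'd']
'b': index 2 in ['c', 'a', 'b', 'd'] -> ['b', 'c', 'a', 'd']
'd': index 3 in ['b', 'c', 'a', 'd'] -> ['d', 'b', 'c', 'a']
'b': index 1 in ['d', 'b', 'c', 'a'] -> ['b', 'd', 'c', 'a']
'a': index 3 in ['b', 'd', 'c', 'a'] -> ['a', 'b', 'd', 'c']
'b': index 1 in ['a', 'b', 'd', 'c'] -> ['b', 'a', 'd', 'c']
'a': index 1 in ['b', 'a', 'd', 'c'] -> ['a', 'b', 'd', 'c']
'd': index 2 in ['a', 'b', 'd', 'c'] -> ['d', 'a', 'b', 'c']
'b': index 2 in ['d', 'a', 'b', 'c'] -> ['b', 'd', 'a', 'c']


Output: [1, 1, 2, 2, 3, 1, 3, 1, 1, 2, 2]


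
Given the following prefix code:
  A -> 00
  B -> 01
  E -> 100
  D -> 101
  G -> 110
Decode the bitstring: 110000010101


Decoding step by step:
Bits 110 -> G
Bits 00 -> A
Bits 00 -> A
Bits 101 -> D
Bits 01 -> B


Decoded message: GAADB


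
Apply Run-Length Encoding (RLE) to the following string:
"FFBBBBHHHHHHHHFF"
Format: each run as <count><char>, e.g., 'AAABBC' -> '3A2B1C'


Scanning runs left to right:
  i=0: run of 'F' x 2 -> '2F'
  i=2: run of 'B' x 4 -> '4B'
  i=6: run of 'H' x 8 -> '8H'
  i=14: run of 'F' x 2 -> '2F'

RLE = 2F4B8H2F


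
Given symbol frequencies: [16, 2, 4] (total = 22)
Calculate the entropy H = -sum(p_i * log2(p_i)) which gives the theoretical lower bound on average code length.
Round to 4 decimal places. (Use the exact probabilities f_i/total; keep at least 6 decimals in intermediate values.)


Per-symbol terms -p_i * log2(p_i) with p_i = f_i/22:
  p = 16/22 = 0.727273: log2(p) = -0.459432, -p*log2(p) = 0.334132
  p = 2/22 = 0.090909: log2(p) = -3.459432, -p*log2(p) = 0.314494
  p = 4/22 = 0.181818: log2(p) = -2.459432, -p*log2(p) = 0.447169
H = 0.334132 + 0.314494 + 0.447169 = 1.095795

H = 1.0958 bits/symbol


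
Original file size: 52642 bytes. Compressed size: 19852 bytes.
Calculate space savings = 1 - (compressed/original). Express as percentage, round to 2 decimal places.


ratio = compressed/original = 19852/52642 = 0.377113
savings = 1 - ratio = 1 - 0.377113 = 0.622887
as a percentage: 0.622887 * 100 = 62.29%

Space savings = 1 - 19852/52642 = 62.29%


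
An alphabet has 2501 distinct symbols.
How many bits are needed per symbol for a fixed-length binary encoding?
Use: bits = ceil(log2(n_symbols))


log2(2501) = 11.2883
Bracket: 2^11 = 2048 < 2501 <= 2^12 = 4096
So ceil(log2(2501)) = 12

bits = ceil(log2(2501)) = ceil(11.2883) = 12 bits


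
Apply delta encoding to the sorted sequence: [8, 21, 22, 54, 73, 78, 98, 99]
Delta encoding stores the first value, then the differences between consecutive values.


First value: 8
Deltas:
  21 - 8 = 13
  22 - 21 = 1
  54 - 22 = 32
  73 - 54 = 19
  78 - 73 = 5
  98 - 78 = 20
  99 - 98 = 1


Delta encoded: [8, 13, 1, 32, 19, 5, 20, 1]


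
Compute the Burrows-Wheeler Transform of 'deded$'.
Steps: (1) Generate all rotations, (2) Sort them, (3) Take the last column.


Rotations (sorted):
  0: $deded -> last char: d
  1: d$dede -> last char: e
  2: ded$de -> last char: e
  3: deded$ -> last char: $
  4: ed$ded -> last char: d
  5: eded$d -> last char: d


BWT = dee$dd


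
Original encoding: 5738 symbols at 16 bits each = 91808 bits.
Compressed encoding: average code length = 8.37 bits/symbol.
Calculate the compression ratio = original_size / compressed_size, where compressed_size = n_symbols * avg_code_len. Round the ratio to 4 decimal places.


original_size = n_symbols * orig_bits = 5738 * 16 = 91808 bits
compressed_size = n_symbols * avg_code_len = 5738 * 8.37 = 48027.06 bits
ratio = original_size / compressed_size = 91808 / 48027.06 = 1.9116

Compression ratio = 1.9116


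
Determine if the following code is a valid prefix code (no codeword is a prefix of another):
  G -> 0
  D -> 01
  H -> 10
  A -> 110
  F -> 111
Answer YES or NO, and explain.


Checking each pair (does one codeword prefix another?):
  G='0' vs D='01': prefix -- VIOLATION

NO -- this is NOT a valid prefix code. G (0) is a prefix of D (01).


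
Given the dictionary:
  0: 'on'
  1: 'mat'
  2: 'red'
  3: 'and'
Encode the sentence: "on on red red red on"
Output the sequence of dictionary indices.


Look up each word in the dictionary:
  'on' -> 0
  'on' -> 0
  'red' -> 2
  'red' -> 2
  'red' -> 2
  'on' -> 0

Encoded: [0, 0, 2, 2, 2, 0]


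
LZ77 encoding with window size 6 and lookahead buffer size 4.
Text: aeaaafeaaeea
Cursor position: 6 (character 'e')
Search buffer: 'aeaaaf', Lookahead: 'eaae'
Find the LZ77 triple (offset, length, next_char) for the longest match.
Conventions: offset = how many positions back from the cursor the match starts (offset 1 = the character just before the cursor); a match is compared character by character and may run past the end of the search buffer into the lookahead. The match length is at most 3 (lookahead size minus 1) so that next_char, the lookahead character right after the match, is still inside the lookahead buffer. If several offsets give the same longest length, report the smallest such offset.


Try each offset into the search buffer:
  offset=1 (pos 5, char 'f'): match length 0
  offset=2 (pos 4, char 'a'): match length 0
  offset=3 (pos 3, char 'a'): match length 0
  offset=4 (pos 2, char 'a'): match length 0
  offset=5 (pos 1, char 'e'): match length 3
  offset=6 (pos 0, char 'a'): match length 0
Longest match has length 3 at offset 5.
next_char = character at position 6 + 3 = 9 -> 'e'

Best match: offset=5, length=3 (matching 'eaa' starting at position 1)
LZ77 triple: (5, 3, 'e')


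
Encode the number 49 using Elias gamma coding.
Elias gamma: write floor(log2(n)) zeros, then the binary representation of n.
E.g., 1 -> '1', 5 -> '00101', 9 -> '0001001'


num_bits = floor(log2(49)) + 1 = 6
leading_zeros = num_bits - 1 = 5
binary(49) = 110001

Elias gamma(49) = '00000' + '110001' = 00000110001 (11 bits)


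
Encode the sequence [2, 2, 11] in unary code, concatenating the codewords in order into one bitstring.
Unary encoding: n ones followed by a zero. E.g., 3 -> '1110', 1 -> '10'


Encode each number as n ones followed by a terminating 0:
  2 -> 110 (3 bits)
  2 -> 110 (3 bits)
  11 -> 111111111110 (12 bits)
Total length = 3 + 3 + 12 = 18 bits.

Unary([2, 2, 11]) = 110110111111111110 (18 bits)


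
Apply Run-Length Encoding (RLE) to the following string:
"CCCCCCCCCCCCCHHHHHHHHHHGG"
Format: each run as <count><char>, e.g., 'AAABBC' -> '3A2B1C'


Scanning runs left to right:
  i=0: run of 'C' x 13 -> '13C'
  i=13: run of 'H' x 10 -> '10H'
  i=23: run of 'G' x 2 -> '2G'

RLE = 13C10H2G


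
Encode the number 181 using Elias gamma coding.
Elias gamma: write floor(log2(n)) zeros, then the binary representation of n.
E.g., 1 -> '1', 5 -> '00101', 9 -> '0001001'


num_bits = floor(log2(181)) + 1 = 8
leading_zeros = num_bits - 1 = 7
binary(181) = 10110101

Elias gamma(181) = '0000000' + '10110101' = 000000010110101 (15 bits)


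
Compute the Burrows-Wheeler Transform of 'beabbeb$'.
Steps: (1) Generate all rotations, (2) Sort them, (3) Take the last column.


Rotations (sorted):
  0: $beabbeb -> last char: b
  1: abbeb$be -> last char: e
  2: b$beabbe -> last char: e
  3: bbeb$bea -> last char: a
  4: beabbeb$ -> last char: $
  5: beb$beab -> last char: b
  6: eabbeb$b -> last char: b
  7: eb$beabb -> last char: b


BWT = beea$bbb


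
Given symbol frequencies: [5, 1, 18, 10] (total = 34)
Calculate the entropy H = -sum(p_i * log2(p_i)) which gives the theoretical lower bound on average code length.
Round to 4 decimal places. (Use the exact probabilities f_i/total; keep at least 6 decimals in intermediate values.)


Per-symbol terms -p_i * log2(p_i) with p_i = f_i/34:
  p = 5/34 = 0.147059: log2(p) = -2.765535, -p*log2(p) = 0.406696
  p = 1/34 = 0.029412: log2(p) = -5.087463, -p*log2(p) = 0.149631
  p = 18/34 = 0.529412: log2(p) = -0.917538, -p*log2(p) = 0.485755
  p = 10/34 = 0.294118: log2(p) = -1.765535, -p*log2(p) = 0.519275
H = 0.406696 + 0.149631 + 0.485755 + 0.519275 = 1.561357

H = 1.5614 bits/symbol


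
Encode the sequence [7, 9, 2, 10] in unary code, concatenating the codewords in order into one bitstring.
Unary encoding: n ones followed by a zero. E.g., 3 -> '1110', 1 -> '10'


Encode each number as n ones followed by a terminating 0:
  7 -> 11111110 (8 bits)
  9 -> 1111111110 (10 bits)
  2 -> 110 (3 bits)
  10 -> 11111111110 (11 bits)
Total length = 8 + 10 + 3 + 11 = 32 bits.

Unary([7, 9, 2, 10]) = 11111110111111111011011111111110 (32 bits)


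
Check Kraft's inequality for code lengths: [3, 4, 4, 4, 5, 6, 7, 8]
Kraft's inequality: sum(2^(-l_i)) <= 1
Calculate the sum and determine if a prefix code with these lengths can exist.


Sum = 2^(-3) + 2^(-4) + 2^(-4) + 2^(-4) + 2^(-5) + 2^(-6) + 2^(-7) + 2^(-8)
    = 0.125 + 0.0625 + 0.0625 + 0.0625 + 0.03125 + 0.015625 + 0.0078125 + 0.00390625
    = 95/256 = 0.37109375
Since 0.37109375 <= 1, Kraft's inequality IS satisfied.
A prefix code with these lengths CAN exist.

Kraft sum = 0.37109375. Satisfied.


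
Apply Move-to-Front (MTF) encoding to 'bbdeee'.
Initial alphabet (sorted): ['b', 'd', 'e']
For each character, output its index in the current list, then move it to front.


MTF encoding:
'b': index 0 in ['b', 'd', 'e'] -> ['b', 'd', 'e']
'b': index 0 in ['b', 'd', 'e'] -> ['b', 'd', 'e']
'd': index 1 in ['b', 'd', 'e'] -> ['d', 'b', 'e']
'e': index 2 in ['d', 'b', 'e'] -> ['e', 'd', 'b']
'e': index 0 in ['e', 'd', 'b'] -> ['e', 'd', 'b']
'e': index 0 in ['e', 'd', 'b'] -> ['e', 'd', 'b']


Output: [0, 0, 1, 2, 0, 0]


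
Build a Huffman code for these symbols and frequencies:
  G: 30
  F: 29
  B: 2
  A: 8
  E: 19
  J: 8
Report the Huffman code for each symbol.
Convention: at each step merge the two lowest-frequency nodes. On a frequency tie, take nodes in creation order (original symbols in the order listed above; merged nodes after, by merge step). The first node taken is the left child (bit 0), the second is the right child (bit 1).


Huffman tree construction:
Step 1: Merge B(2) + A(8) = 10
Step 2: Merge J(8) + (B+A)(10) = 18
Step 3: Merge (J+(B+A))(18) + E(19) = 37
Step 4: Merge F(29) + G(30) = 59
Step 5: Merge ((J+(B+A))+E)(37) + (F+G)(59) = 96
Read each symbol's code off the tree from the root (left child = 0, right child = 1).

Codes:
  G: 11 (length 2)
  F: 10 (length 2)
  B: 0010 (length 4)
  A: 0011 (length 4)
  E: 01 (length 2)
  J: 000 (length 3)
Average code length: 220/96 = 2.2917 bits/symbol


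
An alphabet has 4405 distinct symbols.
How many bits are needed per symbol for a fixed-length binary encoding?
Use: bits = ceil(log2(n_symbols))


log2(4405) = 12.1049
Bracket: 2^12 = 4096 < 4405 <= 2^13 = 8192
So ceil(log2(4405)) = 13

bits = ceil(log2(4405)) = ceil(12.1049) = 13 bits


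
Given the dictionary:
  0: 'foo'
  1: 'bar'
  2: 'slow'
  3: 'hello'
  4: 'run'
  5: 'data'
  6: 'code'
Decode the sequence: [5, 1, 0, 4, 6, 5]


Look up each index in the dictionary:
  5 -> 'data'
  1 -> 'bar'
  0 -> 'foo'
  4 -> 'run'
  6 -> 'code'
  5 -> 'data'

Decoded: "data bar foo run code data"


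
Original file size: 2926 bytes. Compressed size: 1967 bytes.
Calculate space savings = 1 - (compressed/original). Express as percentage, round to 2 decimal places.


ratio = compressed/original = 1967/2926 = 0.672249
savings = 1 - ratio = 1 - 0.672249 = 0.327751
as a percentage: 0.327751 * 100 = 32.78%

Space savings = 1 - 1967/2926 = 32.78%


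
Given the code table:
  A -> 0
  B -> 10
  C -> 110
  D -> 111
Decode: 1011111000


Decoding:
10 -> B
111 -> D
110 -> C
0 -> A
0 -> A


Result: BDCAA


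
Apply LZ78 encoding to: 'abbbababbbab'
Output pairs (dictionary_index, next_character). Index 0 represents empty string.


LZ78 encoding steps:
Dictionary: {0: ''}
Step 1: w='' (idx 0), next='a' -> output (0, 'a'), add 'a' as idx 1
Step 2: w='' (idx 0), next='b' -> output (0, 'b'), add 'b' as idx 2
Step 3: w='b' (idx 2), next='b' -> output (2, 'b'), add 'bb' as idx 3
Step 4: w='a' (idx 1), next='b' -> output (1, 'b'), add 'ab' as idx 4
Step 5: w='ab' (idx 4), next='b' -> output (4, 'b'), add 'abb' as idx 5
Step 6: w='b' (idx 2), next='a' -> output (2, 'a'), add 'ba' as idx 6
Step 7: w='b' (idx 2), end of input -> output (2, '')


Encoded: [(0, 'a'), (0, 'b'), (2, 'b'), (1, 'b'), (4, 'b'), (2, 'a'), (2, '')]


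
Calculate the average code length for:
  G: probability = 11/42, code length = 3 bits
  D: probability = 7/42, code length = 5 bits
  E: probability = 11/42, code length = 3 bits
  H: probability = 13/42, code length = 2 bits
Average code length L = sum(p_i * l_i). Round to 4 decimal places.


Weighted contributions p_i * l_i:
  G: (11/42) * 3 = 33/42
  D: (7/42) * 5 = 35/42
  E: (11/42) * 3 = 33/42
  H: (13/42) * 2 = 26/42
Sum = (33 + 35 + 33 + 26)/42 = 127/42

L = 127/42 = 3.0238 bits/symbol


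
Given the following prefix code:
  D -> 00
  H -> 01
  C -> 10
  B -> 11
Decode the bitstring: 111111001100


Decoding step by step:
Bits 11 -> B
Bits 11 -> B
Bits 11 -> B
Bits 00 -> D
Bits 11 -> B
Bits 00 -> D


Decoded message: BBBDBD


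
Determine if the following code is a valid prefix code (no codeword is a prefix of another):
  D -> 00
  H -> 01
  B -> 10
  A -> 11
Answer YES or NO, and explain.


Checking each pair (does one codeword prefix another?):
  D='00' vs H='01': no prefix
  D='00' vs B='10': no prefix
  D='00' vs A='11': no prefix
  H='01' vs D='00': no prefix
  H='01' vs B='10': no prefix
  H='01' vs A='11': no prefix
  B='10' vs D='00': no prefix
  B='10' vs H='01': no prefix
  B='10' vs A='11': no prefix
  A='11' vs D='00': no prefix
  A='11' vs H='01': no prefix
  A='11' vs B='10': no prefix
No violation found over all pairs.

YES -- this is a valid prefix code. No codeword is a prefix of any other codeword.


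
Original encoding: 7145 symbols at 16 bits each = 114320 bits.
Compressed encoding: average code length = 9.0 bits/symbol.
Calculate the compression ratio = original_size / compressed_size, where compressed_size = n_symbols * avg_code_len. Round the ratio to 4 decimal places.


original_size = n_symbols * orig_bits = 7145 * 16 = 114320 bits
compressed_size = n_symbols * avg_code_len = 7145 * 9.0 = 64305.0 bits
ratio = original_size / compressed_size = 114320 / 64305.0 = 1.7778

Compression ratio = 1.7778


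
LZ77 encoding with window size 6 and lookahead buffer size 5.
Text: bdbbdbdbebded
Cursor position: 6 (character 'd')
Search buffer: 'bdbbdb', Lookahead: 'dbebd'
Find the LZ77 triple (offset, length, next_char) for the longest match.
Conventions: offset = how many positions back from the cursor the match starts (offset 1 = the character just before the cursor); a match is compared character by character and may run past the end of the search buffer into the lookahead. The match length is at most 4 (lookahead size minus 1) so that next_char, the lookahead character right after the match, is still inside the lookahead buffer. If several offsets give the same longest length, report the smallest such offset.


Try each offset into the search buffer:
  offset=1 (pos 5, char 'b'): match length 0
  offset=2 (pos 4, char 'd'): match length 2
  offset=3 (pos 3, char 'b'): match length 0
  offset=4 (pos 2, char 'b'): match length 0
  offset=5 (pos 1, char 'd'): match length 2
  offset=6 (pos 0, char 'b'): match length 0
Longest match has length 2, found at offsets 2, 5; take the smallest, offset 2.
next_char = character at position 6 + 2 = 8 -> 'e'

Best match: offset=2, length=2 (matching 'db' starting at position 4)
LZ77 triple: (2, 2, 'e')


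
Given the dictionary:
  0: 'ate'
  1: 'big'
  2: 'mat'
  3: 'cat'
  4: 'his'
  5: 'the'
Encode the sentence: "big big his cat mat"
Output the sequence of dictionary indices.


Look up each word in the dictionary:
  'big' -> 1
  'big' -> 1
  'his' -> 4
  'cat' -> 3
  'mat' -> 2

Encoded: [1, 1, 4, 3, 2]


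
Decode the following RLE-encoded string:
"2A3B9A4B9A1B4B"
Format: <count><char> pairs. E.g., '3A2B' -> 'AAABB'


Expanding each <count><char> pair:
  2A -> 'AA'
  3B -> 'BBB'
  9A -> 'AAAAAAAAA'
  4B -> 'BBBB'
  9A -> 'AAAAAAAAA'
  1B -> 'B'
  4B -> 'BBBB'

Decoded = AABBBAAAAAAAAABBBBAAAAAAAAABBBBB


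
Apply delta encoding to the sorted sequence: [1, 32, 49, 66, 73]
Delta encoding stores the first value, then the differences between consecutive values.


First value: 1
Deltas:
  32 - 1 = 31
  49 - 32 = 17
  66 - 49 = 17
  73 - 66 = 7


Delta encoded: [1, 31, 17, 17, 7]


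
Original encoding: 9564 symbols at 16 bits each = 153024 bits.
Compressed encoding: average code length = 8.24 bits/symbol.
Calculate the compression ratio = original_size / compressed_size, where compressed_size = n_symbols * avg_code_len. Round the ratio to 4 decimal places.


original_size = n_symbols * orig_bits = 9564 * 16 = 153024 bits
compressed_size = n_symbols * avg_code_len = 9564 * 8.24 = 78807.36 bits
ratio = original_size / compressed_size = 153024 / 78807.36 = 1.9417

Compression ratio = 1.9417


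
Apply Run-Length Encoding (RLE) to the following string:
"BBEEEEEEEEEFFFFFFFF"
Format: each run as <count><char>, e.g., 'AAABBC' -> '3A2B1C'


Scanning runs left to right:
  i=0: run of 'B' x 2 -> '2B'
  i=2: run of 'E' x 9 -> '9E'
  i=11: run of 'F' x 8 -> '8F'

RLE = 2B9E8F


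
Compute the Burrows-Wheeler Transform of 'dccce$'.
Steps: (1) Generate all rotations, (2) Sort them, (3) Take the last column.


Rotations (sorted):
  0: $dccce -> last char: e
  1: ccce$d -> last char: d
  2: cce$dc -> last char: c
  3: ce$dcc -> last char: c
  4: dccce$ -> last char: $
  5: e$dccc -> last char: c


BWT = edcc$c


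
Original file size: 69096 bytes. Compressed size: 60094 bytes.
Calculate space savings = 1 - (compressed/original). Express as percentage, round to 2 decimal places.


ratio = compressed/original = 60094/69096 = 0.869717
savings = 1 - ratio = 1 - 0.869717 = 0.130283
as a percentage: 0.130283 * 100 = 13.03%

Space savings = 1 - 60094/69096 = 13.03%


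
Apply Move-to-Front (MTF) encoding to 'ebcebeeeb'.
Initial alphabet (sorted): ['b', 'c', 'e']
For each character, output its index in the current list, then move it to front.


MTF encoding:
'e': index 2 in ['b', 'c', 'e'] -> ['e', 'b', 'c']
'b': index 1 in ['e', 'b', 'c'] -> ['b', 'e', 'c']
'c': index 2 in ['b', 'e', 'c'] -> ['c', 'b', 'e']
'e': index 2 in ['c', 'b', 'e'] -> ['e', 'c', 'b']
'b': index 2 in ['e', 'c', 'b'] -> ['b', 'e', 'c']
'e': index 1 in ['b', 'e', 'c'] -> ['e', 'b', 'c']
'e': index 0 in ['e', 'b', 'c'] -> ['e', 'b', 'c']
'e': index 0 in ['e', 'b', 'c'] -> ['e', 'b', 'c']
'b': index 1 in ['e', 'b', 'c'] -> ['b', 'e', 'c']


Output: [2, 1, 2, 2, 2, 1, 0, 0, 1]


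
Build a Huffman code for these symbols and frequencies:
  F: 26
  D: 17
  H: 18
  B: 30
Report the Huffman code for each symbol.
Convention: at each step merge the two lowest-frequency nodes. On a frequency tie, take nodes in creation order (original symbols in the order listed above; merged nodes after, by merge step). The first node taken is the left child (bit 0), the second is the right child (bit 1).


Huffman tree construction:
Step 1: Merge D(17) + H(18) = 35
Step 2: Merge F(26) + B(30) = 56
Step 3: Merge (D+H)(35) + (F+B)(56) = 91
Read each symbol's code off the tree from the root (left child = 0, right child = 1).

Codes:
  F: 10 (length 2)
  D: 00 (length 2)
  H: 01 (length 2)
  B: 11 (length 2)
Average code length: 182/91 = 2.0000 bits/symbol


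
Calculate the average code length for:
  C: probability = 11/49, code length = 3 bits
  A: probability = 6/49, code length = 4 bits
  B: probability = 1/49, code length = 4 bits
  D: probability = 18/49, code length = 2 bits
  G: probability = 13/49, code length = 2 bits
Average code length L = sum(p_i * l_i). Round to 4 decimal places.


Weighted contributions p_i * l_i:
  C: (11/49) * 3 = 33/49
  A: (6/49) * 4 = 24/49
  B: (1/49) * 4 = 4/49
  D: (18/49) * 2 = 36/49
  G: (13/49) * 2 = 26/49
Sum = (33 + 24 + 4 + 36 + 26)/49 = 123/49

L = 123/49 = 2.5102 bits/symbol


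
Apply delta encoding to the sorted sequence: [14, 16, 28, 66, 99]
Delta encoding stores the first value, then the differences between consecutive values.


First value: 14
Deltas:
  16 - 14 = 2
  28 - 16 = 12
  66 - 28 = 38
  99 - 66 = 33


Delta encoded: [14, 2, 12, 38, 33]
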